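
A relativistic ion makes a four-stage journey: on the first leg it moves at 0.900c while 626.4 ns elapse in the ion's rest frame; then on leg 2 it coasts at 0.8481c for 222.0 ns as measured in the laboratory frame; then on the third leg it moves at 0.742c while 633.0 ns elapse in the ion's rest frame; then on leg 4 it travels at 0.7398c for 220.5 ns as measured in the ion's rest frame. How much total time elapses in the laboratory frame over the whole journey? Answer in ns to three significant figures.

Δt = 2930 ns

Leg 1: γ = 1/√(1 − 0.900²) = 1/√0.1900 = 2.294; Δt_1 = 2.294 × 626.4 = 1437 ns.
Leg 2: 222.0 ns is already measured in the laboratory frame.
Leg 3: γ = 1/√(1 − 0.742²) = 1/√0.4494 = 1.492; Δt_3 = 1.492 × 633.0 = 944.2 ns.
Leg 4: γ = 1/√(1 − 0.7398²) = 1/√0.4527 = 1.486; Δt_4 = 1.486 × 220.5 = 327.7 ns.
Total: 1437 + 222.0 + 944.2 + 327.7 ns.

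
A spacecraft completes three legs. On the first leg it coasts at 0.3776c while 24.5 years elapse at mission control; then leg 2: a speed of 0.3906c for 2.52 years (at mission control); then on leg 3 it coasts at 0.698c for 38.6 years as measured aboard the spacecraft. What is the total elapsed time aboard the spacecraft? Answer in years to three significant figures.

Leg 1: γ = 1/√(1 − 0.3776²) = 1/√0.8574 = 1.080; τ_1 = 24.5/1.080 = 22.69 years.
Leg 2: γ = 1/√(1 − 0.3906²) = 1/√0.8474 = 1.086; τ_2 = 2.52/1.086 = 2.320 years.
Leg 3: 38.6 years is already measured aboard the spacecraft.
Total: 22.69 + 2.320 + 38.60 years.

τ = 63.6 years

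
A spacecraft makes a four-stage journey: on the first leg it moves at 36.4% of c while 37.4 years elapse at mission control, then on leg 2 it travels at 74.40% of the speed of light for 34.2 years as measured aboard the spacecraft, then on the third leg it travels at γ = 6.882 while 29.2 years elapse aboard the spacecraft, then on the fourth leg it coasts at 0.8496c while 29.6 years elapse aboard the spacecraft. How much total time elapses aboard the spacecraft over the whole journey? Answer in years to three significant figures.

Leg 1: β = 0.364; γ = 1/√(1 − 0.364²) = 1/√0.8675 = 1.074; τ_1 = 37.4/1.074 = 34.83 years.
Leg 2: 34.2 years is already measured aboard the spacecraft.
Leg 3: 29.2 years is already measured aboard the spacecraft.
Leg 4: 29.6 years is already measured aboard the spacecraft.
Total: 34.83 + 34.20 + 29.20 + 29.60 years.

τ = 128 years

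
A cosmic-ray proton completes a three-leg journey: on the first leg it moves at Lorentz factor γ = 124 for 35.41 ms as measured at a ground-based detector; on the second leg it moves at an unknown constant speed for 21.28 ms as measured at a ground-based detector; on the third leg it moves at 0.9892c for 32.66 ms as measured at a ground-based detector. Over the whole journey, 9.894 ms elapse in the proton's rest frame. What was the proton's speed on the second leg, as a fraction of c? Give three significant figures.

β = 0.974

Leg 1: γ = 124; τ_1 = 35.41/124.0 = 0.2856 ms.
Leg 2: speed unknown; τ_2 = 21.28/γ_2.
Leg 3: γ = 1/√(1 − 0.9892²) = 1/√0.02148 = 6.823; τ_3 = 32.66/6.823 = 4.787 ms.
Total proper time: 0.2856 + τ_2 + 4.787 = 9.894, so τ_2 = 9.894 − 5.073 = 4.821 ms.
γ_2 = 21.28/4.821 = 4.414; β = √(1 − 1/γ²) = √0.9487.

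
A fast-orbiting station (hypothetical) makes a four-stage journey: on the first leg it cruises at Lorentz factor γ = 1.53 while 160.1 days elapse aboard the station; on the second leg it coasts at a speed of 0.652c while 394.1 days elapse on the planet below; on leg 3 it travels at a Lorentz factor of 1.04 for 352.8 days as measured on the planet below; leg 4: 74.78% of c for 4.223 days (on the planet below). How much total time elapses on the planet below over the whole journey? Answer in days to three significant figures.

Δt = 996 days

Leg 1: γ = 1.53; Δt_1 = 1.530 × 160.1 = 245.0 days.
Leg 2: 394.1 days is already measured on the planet below.
Leg 3: 352.8 days is already measured on the planet below.
Leg 4: 4.223 days is already measured on the planet below.
Total: 245.0 + 394.1 + 352.8 + 4.223 days.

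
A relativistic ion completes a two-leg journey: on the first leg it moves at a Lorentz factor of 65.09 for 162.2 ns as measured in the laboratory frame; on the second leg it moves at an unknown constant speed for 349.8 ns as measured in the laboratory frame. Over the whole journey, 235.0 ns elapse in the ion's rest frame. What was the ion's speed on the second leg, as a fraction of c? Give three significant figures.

Leg 1: γ = 65.09; τ_1 = 162.2/65.09 = 2.492 ns.
Leg 2: speed unknown; τ_2 = 349.8/γ_2.
Total proper time: 2.492 + τ_2 = 235.0, so τ_2 = 235.0 − 2.492 = 232.5 ns.
γ_2 = 349.8/232.5 = 1.504; β = √(1 − 1/γ²) = √0.5582.

β = 0.747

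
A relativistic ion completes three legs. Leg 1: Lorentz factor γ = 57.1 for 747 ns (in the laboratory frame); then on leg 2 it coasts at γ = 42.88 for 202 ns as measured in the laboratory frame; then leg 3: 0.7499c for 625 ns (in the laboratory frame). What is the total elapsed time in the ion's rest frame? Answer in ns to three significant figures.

Leg 1: γ = 57.1; τ_1 = 747/57.10 = 13.08 ns.
Leg 2: γ = 42.88; τ_2 = 202/42.88 = 4.711 ns.
Leg 3: γ = 1/√(1 − 0.7499²) = 1/√0.4376 = 1.512; τ_3 = 625/1.512 = 413.5 ns.
Total: 13.08 + 4.711 + 413.5 ns.

τ = 431 ns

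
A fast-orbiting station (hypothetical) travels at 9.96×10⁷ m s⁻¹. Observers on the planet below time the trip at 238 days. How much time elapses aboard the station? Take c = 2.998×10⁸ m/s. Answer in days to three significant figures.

β = 9.96×10⁷/2.998×10⁸ = 0.3322; γ = 1/√(1 − 0.3322²) = 1.060
The interval measured on the planet below is the dilated one; the clock aboard the station measures the proper time τ = Δt/γ = 238/1.060 days.

τ = 224 days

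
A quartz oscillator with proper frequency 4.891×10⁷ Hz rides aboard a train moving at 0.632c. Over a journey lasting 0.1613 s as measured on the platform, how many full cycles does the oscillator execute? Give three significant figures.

N = 6.11×10⁶

γ = 1/√(1 − 0.632²) = 1/√0.6006 = 1.290
The oscillator's own cycle count is N = f × τ where τ is the proper time on the train. τ = Δt/γ = 0.1613/1.290 = 0.1250 s = 1.250×10⁻¹ s.
N = 4.891×10⁷ × 1.250×10⁻¹ = 6.114×10⁶.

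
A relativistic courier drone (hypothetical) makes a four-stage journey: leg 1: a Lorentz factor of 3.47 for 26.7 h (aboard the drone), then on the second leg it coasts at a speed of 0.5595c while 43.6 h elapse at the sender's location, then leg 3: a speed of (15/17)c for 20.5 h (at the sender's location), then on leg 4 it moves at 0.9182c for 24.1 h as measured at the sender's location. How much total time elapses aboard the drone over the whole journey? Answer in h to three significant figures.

τ = 82.0 h

Leg 1: 26.7 h is already measured aboard the drone.
Leg 2: γ = 1/√(1 − 0.5595²) = 1/√0.6870 = 1.207; τ_2 = 43.6/1.207 = 36.14 h.
Leg 3: γ = 1/√(1 − (15/17)²) = 17/8 = 2.125; τ_3 = 20.5/2.125 = 9.647 h.
Leg 4: γ = 1/√(1 − 0.9182²) = 1/√0.1569 = 2.525; τ_4 = 24.1/2.525 = 9.546 h.
Total: 26.70 + 36.14 + 9.647 + 9.546 h.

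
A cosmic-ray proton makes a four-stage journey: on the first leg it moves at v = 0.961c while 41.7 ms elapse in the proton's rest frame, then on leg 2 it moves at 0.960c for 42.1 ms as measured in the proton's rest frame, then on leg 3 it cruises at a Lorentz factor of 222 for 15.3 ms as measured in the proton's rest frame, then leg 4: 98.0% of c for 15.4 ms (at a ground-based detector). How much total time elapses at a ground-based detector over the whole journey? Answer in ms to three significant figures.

Δt = 3710 ms

Leg 1: γ = 1/√(1 − 0.961²) = 1/√0.07648 = 3.616; Δt_1 = 3.616 × 41.7 = 150.8 ms.
Leg 2: γ = 1/√(1 − 0.960²) = 25/7 ≈ 3.571; Δt_2 = 3.571 × 42.1 = 150.4 ms.
Leg 3: γ = 222; Δt_3 = 222.0 × 15.3 = 3397 ms.
Leg 4: 15.4 ms is already measured at a ground-based detector.
Total: 150.8 + 150.4 + 3397 + 15.40 ms.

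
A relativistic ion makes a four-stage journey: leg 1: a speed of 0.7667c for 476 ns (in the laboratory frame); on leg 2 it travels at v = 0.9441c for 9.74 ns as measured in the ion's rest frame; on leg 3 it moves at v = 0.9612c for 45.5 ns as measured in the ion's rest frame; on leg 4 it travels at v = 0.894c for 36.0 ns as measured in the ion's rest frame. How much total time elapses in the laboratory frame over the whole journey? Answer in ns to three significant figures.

Leg 1: 476 ns is already measured in the laboratory frame.
Leg 2: γ = 1/√(1 − 0.9441²) = 1/√0.1087 = 3.033; Δt_2 = 3.033 × 9.74 = 29.55 ns.
Leg 3: γ = 1/√(1 − 0.9612²) = 1/√0.07609 = 3.625; Δt_3 = 3.625 × 45.5 = 164.9 ns.
Leg 4: γ = 1/√(1 − 0.894²) = 1/√0.2008 = 2.232; Δt_4 = 2.232 × 36.0 = 80.35 ns.
Total: 476.0 + 29.55 + 164.9 + 80.35 ns.

Δt = 751 ns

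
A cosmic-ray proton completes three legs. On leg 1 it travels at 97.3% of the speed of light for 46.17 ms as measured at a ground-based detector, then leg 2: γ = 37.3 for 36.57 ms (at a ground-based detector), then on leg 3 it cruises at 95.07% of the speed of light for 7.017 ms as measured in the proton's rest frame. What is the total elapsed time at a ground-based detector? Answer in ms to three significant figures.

Δt = 105 ms

Leg 1: 46.17 ms is already measured at a ground-based detector.
Leg 2: 36.57 ms is already measured at a ground-based detector.
Leg 3: β = 0.9507; γ = 1/√(1 − 0.9507²) = 1/√0.09617 = 3.225; Δt_3 = 3.225 × 7.017 = 22.63 ms.
Total: 46.17 + 36.57 + 22.63 ms.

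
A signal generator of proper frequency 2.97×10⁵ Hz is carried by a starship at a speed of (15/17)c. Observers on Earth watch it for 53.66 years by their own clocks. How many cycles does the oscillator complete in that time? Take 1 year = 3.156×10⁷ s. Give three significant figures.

γ = 1/√(1 − (15/17)²) = 17/8 = 2.125
During 53.66 years of lab time, the oscillator's proper time advances by τ = Δt/γ = 53.66/2.125 = 25.25 years = 7.969×10⁸ s.
N = f × τ = 2.97×10⁵ × 7.969×10⁸ = 2.367×10¹⁴.

N = 2.37×10¹⁴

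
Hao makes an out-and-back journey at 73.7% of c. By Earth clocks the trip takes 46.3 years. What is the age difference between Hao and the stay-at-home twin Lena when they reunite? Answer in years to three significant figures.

Δt − τ = 15.0 years

β = 0.737; γ = 1/√(1 − 0.737²) = 1/√0.4568 = 1.480
Hao's elapsed proper time: τ = 46.3/1.480 = 31.29 years.
Age gap = Δt − τ = 46.3 − 31.29 years.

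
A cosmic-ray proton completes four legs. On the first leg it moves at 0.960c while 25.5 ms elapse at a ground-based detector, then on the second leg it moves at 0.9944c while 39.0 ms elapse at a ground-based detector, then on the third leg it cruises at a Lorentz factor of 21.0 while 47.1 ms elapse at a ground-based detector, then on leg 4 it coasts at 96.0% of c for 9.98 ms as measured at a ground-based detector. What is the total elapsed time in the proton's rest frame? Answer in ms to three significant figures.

τ = 16.3 ms

Leg 1: γ = 1/√(1 − 0.960²) = 25/7 ≈ 3.571; τ_1 = 25.5/3.571 = 7.140 ms.
Leg 2: γ = 1/√(1 − 0.9944²) = 1/√0.01117 = 9.462; τ_2 = 39.0/9.462 = 4.122 ms.
Leg 3: γ = 21.0; τ_3 = 47.1/21.00 = 2.243 ms.
Leg 4: β = 0.960; γ = 1/√(1 − 0.960²) = 1/√0.07840 = 3.571; τ_4 = 9.98/3.571 = 2.794 ms.
Total: 7.140 + 4.122 + 2.243 + 2.794 ms.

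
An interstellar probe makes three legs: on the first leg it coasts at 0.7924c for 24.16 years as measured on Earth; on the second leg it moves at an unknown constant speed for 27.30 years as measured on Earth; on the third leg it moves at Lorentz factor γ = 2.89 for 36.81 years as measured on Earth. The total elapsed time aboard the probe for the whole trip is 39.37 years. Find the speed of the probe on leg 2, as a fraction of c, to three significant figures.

Leg 1: γ = 1/√(1 − 0.7924²) = 1/√0.3721 = 1.639; τ_1 = 24.16/1.639 = 14.74 years.
Leg 2: speed unknown; τ_2 = 27.30/γ_2.
Leg 3: γ = 2.89; τ_3 = 36.81/2.890 = 12.74 years.
Total proper time: 14.74 + τ_2 + 12.74 = 39.37, so τ_2 = 39.37 − 27.47 = 11.90 years.
γ_2 = 27.30/11.90 = 2.295; β = √(1 − 1/γ²) = √0.8101.

β = 0.900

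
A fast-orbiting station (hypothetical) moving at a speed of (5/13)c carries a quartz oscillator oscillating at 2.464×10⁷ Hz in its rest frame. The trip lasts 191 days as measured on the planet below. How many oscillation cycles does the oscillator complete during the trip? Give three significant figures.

γ = 1/√(1 − (5/13)²) = 13/12 ≈ 1.083
The oscillator's own cycle count is N = f × τ where τ is the proper time aboard the station. τ = Δt/γ = 191/1.083 = 176.3 days = 1.523×10⁷ s.
N = 2.464×10⁷ × 1.523×10⁷ = 3.753×10¹⁴.

N = 3.75×10¹⁴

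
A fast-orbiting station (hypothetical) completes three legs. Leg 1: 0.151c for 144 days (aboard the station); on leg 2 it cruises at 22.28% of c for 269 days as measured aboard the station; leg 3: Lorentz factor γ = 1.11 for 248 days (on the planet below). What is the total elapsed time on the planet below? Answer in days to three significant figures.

Δt = 670 days

Leg 1: γ = 1/√(1 − 0.151²) = 1/√0.9772 = 1.012; Δt_1 = 1.012 × 144 = 145.7 days.
Leg 2: β = 0.2228; γ = 1/√(1 − 0.2228²) = 1/√0.9504 = 1.026; Δt_2 = 1.026 × 269 = 275.9 days.
Leg 3: 248 days is already measured on the planet below.
Total: 145.7 + 275.9 + 248.0 days.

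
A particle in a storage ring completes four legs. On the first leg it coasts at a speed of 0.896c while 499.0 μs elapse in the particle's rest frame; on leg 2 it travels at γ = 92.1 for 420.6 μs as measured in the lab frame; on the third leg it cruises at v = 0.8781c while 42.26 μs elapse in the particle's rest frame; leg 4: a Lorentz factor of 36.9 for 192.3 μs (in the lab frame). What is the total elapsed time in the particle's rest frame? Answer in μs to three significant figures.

Leg 1: 499.0 μs is already measured in the particle's rest frame.
Leg 2: γ = 92.1; τ_2 = 420.6/92.10 = 4.567 μs.
Leg 3: 42.26 μs is already measured in the particle's rest frame.
Leg 4: γ = 36.9; τ_4 = 192.3/36.90 = 5.211 μs.
Total: 499.0 + 4.567 + 42.26 + 5.211 μs.

τ = 551 μs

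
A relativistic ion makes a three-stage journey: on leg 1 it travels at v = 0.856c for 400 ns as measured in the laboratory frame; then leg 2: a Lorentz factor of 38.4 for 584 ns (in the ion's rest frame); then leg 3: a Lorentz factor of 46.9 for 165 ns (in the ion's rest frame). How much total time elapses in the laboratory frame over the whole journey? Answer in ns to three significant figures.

Leg 1: 400 ns is already measured in the laboratory frame.
Leg 2: γ = 38.4; Δt_2 = 38.40 × 584 = 2.243×10⁴ ns.
Leg 3: γ = 46.9; Δt_3 = 46.90 × 165 = 7738 ns.
Total: 400.0 + 2.243×10⁴ + 7738 ns.

Δt = 3.06×10⁴ ns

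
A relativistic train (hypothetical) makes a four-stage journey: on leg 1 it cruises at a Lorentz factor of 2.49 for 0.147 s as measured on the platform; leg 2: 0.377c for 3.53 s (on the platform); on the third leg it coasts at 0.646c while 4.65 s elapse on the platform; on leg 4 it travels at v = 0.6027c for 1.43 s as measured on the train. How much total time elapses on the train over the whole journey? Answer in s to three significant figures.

τ = 8.31 s

Leg 1: γ = 2.49; τ_1 = 0.147/2.490 = 0.05904 s.
Leg 2: γ = 1/√(1 − 0.377²) = 1/√0.8579 = 1.080; τ_2 = 3.53/1.080 = 3.270 s.
Leg 3: γ = 1/√(1 − 0.646²) = 1/√0.5827 = 1.310; τ_3 = 4.65/1.310 = 3.550 s.
Leg 4: 1.43 s is already measured on the train.
Total: 0.05904 + 3.270 + 3.550 + 1.430 s.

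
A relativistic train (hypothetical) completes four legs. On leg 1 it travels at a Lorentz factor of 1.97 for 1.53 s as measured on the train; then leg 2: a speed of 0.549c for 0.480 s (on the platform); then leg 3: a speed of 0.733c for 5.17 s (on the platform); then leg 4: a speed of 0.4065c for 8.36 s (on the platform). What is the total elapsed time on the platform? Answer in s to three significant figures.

Δt = 17.0 s

Leg 1: γ = 1.97; Δt_1 = 1.970 × 1.53 = 3.014 s.
Leg 2: 0.480 s is already measured on the platform.
Leg 3: 5.17 s is already measured on the platform.
Leg 4: 8.36 s is already measured on the platform.
Total: 3.014 + 0.4800 + 5.170 + 8.360 s.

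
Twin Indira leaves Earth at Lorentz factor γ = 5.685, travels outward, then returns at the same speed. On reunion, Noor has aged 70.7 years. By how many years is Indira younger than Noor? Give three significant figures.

Δt − τ = 58.3 years

γ = 5.685
Indira's elapsed proper time: τ = 70.7/5.685 = 12.44 years.
Age gap = Δt − τ = 70.7 − 12.44 years.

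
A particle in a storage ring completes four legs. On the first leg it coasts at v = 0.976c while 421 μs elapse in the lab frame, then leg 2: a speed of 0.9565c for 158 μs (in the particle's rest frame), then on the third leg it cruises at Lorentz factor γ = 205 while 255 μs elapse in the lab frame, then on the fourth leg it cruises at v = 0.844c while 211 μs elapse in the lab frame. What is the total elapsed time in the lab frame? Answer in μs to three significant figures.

Δt = 1430 μs

Leg 1: 421 μs is already measured in the lab frame.
Leg 2: γ = 1/√(1 − 0.9565²) = 1/√0.08511 = 3.428; Δt_2 = 3.428 × 158 = 541.6 μs.
Leg 3: 255 μs is already measured in the lab frame.
Leg 4: 211 μs is already measured in the lab frame.
Total: 421.0 + 541.6 + 255.0 + 211.0 μs.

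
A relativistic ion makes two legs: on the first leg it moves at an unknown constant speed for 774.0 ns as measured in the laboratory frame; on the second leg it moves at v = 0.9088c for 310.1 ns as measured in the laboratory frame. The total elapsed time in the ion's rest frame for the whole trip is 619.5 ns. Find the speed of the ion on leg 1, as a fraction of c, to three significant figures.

Leg 1: speed unknown; τ_1 = 774.0/γ_1.
Leg 2: γ = 1/√(1 − 0.9088²) = 1/√0.1741 = 2.397; τ_2 = 310.1/2.397 = 129.4 ns.
Total proper time: τ_1 + 129.4 = 619.5, so τ_1 = 619.5 − 129.4 = 490.1 ns.
γ_1 = 774.0/490.1 = 1.579; β = √(1 − 1/γ²) = √0.5990.

β = 0.774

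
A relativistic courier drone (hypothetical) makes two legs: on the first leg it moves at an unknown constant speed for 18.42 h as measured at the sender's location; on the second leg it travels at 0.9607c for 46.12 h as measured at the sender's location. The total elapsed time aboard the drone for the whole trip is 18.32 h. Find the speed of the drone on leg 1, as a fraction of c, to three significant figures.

β = 0.954

Leg 1: speed unknown; τ_1 = 18.42/γ_1.
Leg 2: γ = 1/√(1 − 0.9607²) = 1/√0.07706 = 3.602; τ_2 = 46.12/3.602 = 12.80 h.
Total proper time: τ_1 + 12.80 = 18.32, so τ_1 = 18.32 − 12.80 = 5.518 h.
γ_1 = 18.42/5.518 = 3.338; β = √(1 − 1/γ²) = √0.9103.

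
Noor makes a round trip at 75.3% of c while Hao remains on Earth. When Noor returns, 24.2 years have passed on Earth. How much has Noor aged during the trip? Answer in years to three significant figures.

β = 0.753; γ = 1/√(1 − 0.753²) = 1/√0.4330 = 1.520
Noor's clock measures proper time along the trip: τ = Δt/γ = 24.2/1.520 years.

τ = 15.9 years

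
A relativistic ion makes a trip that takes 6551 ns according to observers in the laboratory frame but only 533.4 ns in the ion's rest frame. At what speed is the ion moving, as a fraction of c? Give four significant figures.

The proper time is measured in the ion's rest frame (both events occur at the ion's location); Δt is measured in the laboratory frame. γ = Δt/τ = 6551/533.4 = 12.28.
β = √(1 − 1/γ²) = √(1 − 0.006630) = √0.9934

v = 0.9967c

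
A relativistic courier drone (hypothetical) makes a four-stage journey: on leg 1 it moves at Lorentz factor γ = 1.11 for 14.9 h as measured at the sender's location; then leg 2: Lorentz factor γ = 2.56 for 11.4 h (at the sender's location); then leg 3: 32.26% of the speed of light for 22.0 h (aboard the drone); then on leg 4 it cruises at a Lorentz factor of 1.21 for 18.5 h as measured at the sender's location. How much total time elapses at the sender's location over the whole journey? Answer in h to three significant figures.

Leg 1: 14.9 h is already measured at the sender's location.
Leg 2: 11.4 h is already measured at the sender's location.
Leg 3: β = 0.3226; γ = 1/√(1 − 0.3226²) = 1/√0.8959 = 1.056; Δt_3 = 1.056 × 22.0 = 23.24 h.
Leg 4: 18.5 h is already measured at the sender's location.
Total: 14.90 + 11.40 + 23.24 + 18.50 h.

Δt = 68.0 h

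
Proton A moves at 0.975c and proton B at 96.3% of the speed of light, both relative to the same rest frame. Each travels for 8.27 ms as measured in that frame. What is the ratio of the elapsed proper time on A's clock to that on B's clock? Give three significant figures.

A: γ = 1/√(1 − 0.975²) = 1/√0.04938 = 4.500. B: β = 0.963; γ = 1/√(1 − 0.963²) = 1/√0.07263 = 3.711.
τ_A/τ_B = γ_B/γ_A = 3.711/4.500 = 0.8245, so τ_A/τ_B = 0.8245.

τ_A/τ_B = 0.825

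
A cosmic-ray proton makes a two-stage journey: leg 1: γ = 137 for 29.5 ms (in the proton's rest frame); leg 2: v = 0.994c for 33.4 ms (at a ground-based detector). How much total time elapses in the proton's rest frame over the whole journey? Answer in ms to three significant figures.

Leg 1: 29.5 ms is already measured in the proton's rest frame.
Leg 2: γ = 1/√(1 − 0.994²) = 1/√0.01196 = 9.142; τ_2 = 33.4/9.142 = 3.653 ms.
Total: 29.50 + 3.653 ms.

τ = 33.2 ms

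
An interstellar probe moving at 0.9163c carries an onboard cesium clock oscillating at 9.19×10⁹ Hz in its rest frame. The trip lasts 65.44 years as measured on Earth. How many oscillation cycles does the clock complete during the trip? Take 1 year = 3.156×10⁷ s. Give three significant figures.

N = 7.60×10¹⁸

γ = 1/√(1 − 0.9163²) = 1/√0.1604 = 2.497
The oscillator's own cycle count is N = f × τ where τ is the proper time aboard the probe. τ = Δt/γ = 65.44/2.497 = 26.21 years = 8.271×10⁸ s.
N = 9.19×10⁹ × 8.271×10⁸ = 7.601×10¹⁸.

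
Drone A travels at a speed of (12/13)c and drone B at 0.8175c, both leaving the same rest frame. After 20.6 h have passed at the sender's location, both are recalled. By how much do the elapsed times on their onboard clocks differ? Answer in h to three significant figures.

A: γ = 1/√(1 − (12/13)²) = 13/5 = 2.600; τ_A = 20.6/2.600 = 7.923 h.
B: γ = 1/√(1 − 0.8175²) = 1/√0.3317 = 1.736; τ_B = 20.6/1.736 = 11.86 h.

|τ_A − τ_B| = 3.94 h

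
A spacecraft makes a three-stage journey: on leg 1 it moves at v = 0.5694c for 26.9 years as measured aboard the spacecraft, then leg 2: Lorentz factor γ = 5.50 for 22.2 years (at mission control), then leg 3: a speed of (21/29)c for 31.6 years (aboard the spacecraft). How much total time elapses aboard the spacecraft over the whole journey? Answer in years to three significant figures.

Leg 1: 26.9 years is already measured aboard the spacecraft.
Leg 2: γ = 5.50; τ_2 = 22.2/5.500 = 4.036 years.
Leg 3: 31.6 years is already measured aboard the spacecraft.
Total: 26.90 + 4.036 + 31.60 years.

τ = 62.5 years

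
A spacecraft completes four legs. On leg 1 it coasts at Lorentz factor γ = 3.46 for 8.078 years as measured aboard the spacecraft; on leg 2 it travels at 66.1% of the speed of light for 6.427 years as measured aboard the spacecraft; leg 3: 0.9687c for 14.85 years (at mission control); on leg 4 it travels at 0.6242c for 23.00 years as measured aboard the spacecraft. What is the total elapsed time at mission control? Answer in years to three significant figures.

Leg 1: γ = 3.46; Δt_1 = 3.460 × 8.078 = 27.95 years.
Leg 2: β = 0.661; γ = 1/√(1 − 0.661²) = 1/√0.5631 = 1.333; Δt_2 = 1.333 × 6.427 = 8.565 years.
Leg 3: 14.85 years is already measured at mission control.
Leg 4: γ = 1/√(1 − 0.6242²) = 1/√0.6104 = 1.280; Δt_4 = 1.280 × 23.00 = 29.44 years.
Total: 27.95 + 8.565 + 14.85 + 29.44 years.

Δt = 80.8 years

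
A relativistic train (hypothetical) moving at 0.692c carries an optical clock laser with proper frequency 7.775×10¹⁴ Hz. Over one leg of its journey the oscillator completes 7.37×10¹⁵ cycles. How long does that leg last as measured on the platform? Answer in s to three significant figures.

γ = 1/√(1 − 0.692²) = 1/√0.5211 = 1.385
Proper time for N cycles: τ = N/f = 7.37×10¹⁵/(7.775×10¹⁴) = 9.479×10⁰ s = 9.479 s.
Lab-frame duration Δt = γτ = 1.385 × 9.479 = 13.13 s.

Δt = 13.1 s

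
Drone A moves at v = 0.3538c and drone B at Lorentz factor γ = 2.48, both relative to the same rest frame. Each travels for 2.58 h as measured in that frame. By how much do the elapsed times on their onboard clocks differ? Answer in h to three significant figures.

|τ_A − τ_B| = 1.37 h

A: γ = 1/√(1 − 0.3538²) = 1/√0.8748 = 1.069; τ_A = 2.58/1.069 = 2.413 h.
B: γ = 2.48; τ_B = 2.58/2.480 = 1.040 h.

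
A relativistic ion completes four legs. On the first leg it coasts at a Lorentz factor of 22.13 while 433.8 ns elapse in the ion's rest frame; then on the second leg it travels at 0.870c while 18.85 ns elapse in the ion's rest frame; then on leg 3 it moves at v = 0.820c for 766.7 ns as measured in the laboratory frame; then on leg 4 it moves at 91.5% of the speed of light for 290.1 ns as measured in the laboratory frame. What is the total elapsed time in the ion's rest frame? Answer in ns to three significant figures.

τ = 1010 ns

Leg 1: 433.8 ns is already measured in the ion's rest frame.
Leg 2: 18.85 ns is already measured in the ion's rest frame.
Leg 3: γ = 1/√(1 − 0.820²) = 1/√0.3276 = 1.747; τ_3 = 766.7/1.747 = 438.8 ns.
Leg 4: β = 0.915; γ = 1/√(1 − 0.915²) = 1/√0.1628 = 2.479; τ_4 = 290.1/2.479 = 117.0 ns.
Total: 433.8 + 18.85 + 438.8 + 117.0 ns.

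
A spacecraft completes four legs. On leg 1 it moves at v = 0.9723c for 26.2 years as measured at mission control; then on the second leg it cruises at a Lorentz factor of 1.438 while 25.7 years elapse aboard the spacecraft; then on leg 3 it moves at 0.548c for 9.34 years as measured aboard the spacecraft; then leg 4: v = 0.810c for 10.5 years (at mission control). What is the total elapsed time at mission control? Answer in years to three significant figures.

Leg 1: 26.2 years is already measured at mission control.
Leg 2: γ = 1.438; Δt_2 = 1.438 × 25.7 = 36.96 years.
Leg 3: γ = 1/√(1 − 0.548²) = 1/√0.6997 = 1.195; Δt_3 = 1.195 × 9.34 = 11.17 years.
Leg 4: 10.5 years is already measured at mission control.
Total: 26.20 + 36.96 + 11.17 + 10.50 years.

Δt = 84.8 years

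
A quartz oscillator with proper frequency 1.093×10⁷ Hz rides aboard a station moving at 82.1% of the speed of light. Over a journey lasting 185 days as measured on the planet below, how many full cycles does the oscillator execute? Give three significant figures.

β = 0.821; γ = 1/√(1 − 0.821²) = 1/√0.3260 = 1.752
The oscillator's own cycle count is N = f × τ where τ is the proper time aboard the station. τ = Δt/γ = 185/1.752 = 105.6 days = 9.126×10⁶ s.
N = 1.093×10⁷ × 9.126×10⁶ = 9.974×10¹³.

N = 9.97×10¹³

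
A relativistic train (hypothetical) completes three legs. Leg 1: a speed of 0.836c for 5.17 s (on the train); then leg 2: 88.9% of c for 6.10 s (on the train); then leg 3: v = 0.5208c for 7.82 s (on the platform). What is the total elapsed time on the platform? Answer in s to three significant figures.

Leg 1: γ = 1/√(1 − 0.836²) = 1/√0.3011 = 1.822; Δt_1 = 1.822 × 5.17 = 9.422 s.
Leg 2: β = 0.889; γ = 1/√(1 − 0.889²) = 1/√0.2097 = 2.184; Δt_2 = 2.184 × 6.10 = 13.32 s.
Leg 3: 7.82 s is already measured on the platform.
Total: 9.422 + 13.32 + 7.820 s.

Δt = 30.6 s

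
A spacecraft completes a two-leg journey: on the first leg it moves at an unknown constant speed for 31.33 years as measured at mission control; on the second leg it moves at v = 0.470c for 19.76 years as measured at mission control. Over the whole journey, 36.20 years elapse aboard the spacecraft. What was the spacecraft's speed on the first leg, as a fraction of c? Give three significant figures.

Leg 1: speed unknown; τ_1 = 31.33/γ_1.
Leg 2: γ = 1/√(1 − 0.470²) = 1/√0.7791 = 1.133; τ_2 = 19.76/1.133 = 17.44 years.
Total proper time: τ_1 + 17.44 = 36.20, so τ_1 = 36.20 − 17.44 = 18.76 years.
γ_1 = 31.33/18.76 = 1.670; β = √(1 − 1/γ²) = √0.6415.

β = 0.801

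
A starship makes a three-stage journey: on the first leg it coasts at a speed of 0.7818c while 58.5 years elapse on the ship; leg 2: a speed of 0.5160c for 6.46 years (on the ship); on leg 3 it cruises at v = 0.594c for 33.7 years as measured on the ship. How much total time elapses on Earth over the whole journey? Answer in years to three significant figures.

Leg 1: γ = 1/√(1 − 0.7818²) = 1/√0.3888 = 1.604; Δt_1 = 1.604 × 58.5 = 93.82 years.
Leg 2: γ = 1/√(1 − 0.5160²) = 1/√0.7337 = 1.167; Δt_2 = 1.167 × 6.46 = 7.542 years.
Leg 3: γ = 1/√(1 − 0.594²) = 1/√0.6472 = 1.243; Δt_3 = 1.243 × 33.7 = 41.89 years.
Total: 93.82 + 7.542 + 41.89 years.

Δt = 143 years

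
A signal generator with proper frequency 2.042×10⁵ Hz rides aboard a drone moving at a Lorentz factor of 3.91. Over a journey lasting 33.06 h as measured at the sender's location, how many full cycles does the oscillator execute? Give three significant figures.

γ = 3.91
The oscillator's own cycle count is N = f × τ where τ is the proper time aboard the drone. τ = Δt/γ = 33.06/3.910 = 8.455 h = 3.044×10⁴ s.
N = 2.042×10⁵ × 3.044×10⁴ = 6.216×10⁹.

N = 6.22×10⁹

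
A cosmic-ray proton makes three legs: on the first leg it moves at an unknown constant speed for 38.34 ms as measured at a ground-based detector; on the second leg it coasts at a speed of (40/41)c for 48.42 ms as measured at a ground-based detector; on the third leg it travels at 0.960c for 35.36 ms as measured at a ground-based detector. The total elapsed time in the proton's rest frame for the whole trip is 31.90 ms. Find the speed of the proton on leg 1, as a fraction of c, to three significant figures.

β = 0.955

Leg 1: speed unknown; τ_1 = 38.34/γ_1.
Leg 2: γ = 1/√(1 − (40/41)²) = 41/9 ≈ 4.556; τ_2 = 48.42/4.556 = 10.63 ms.
Leg 3: γ = 1/√(1 − 0.960²) = 1/√0.07840 = 3.571; τ_3 = 35.36/3.571 = 9.901 ms.
Total proper time: τ_1 + 10.63 + 9.901 = 31.90, so τ_1 = 31.90 − 20.53 = 11.37 ms.
γ_1 = 38.34/11.37 = 3.372; β = √(1 − 1/γ²) = √0.9120.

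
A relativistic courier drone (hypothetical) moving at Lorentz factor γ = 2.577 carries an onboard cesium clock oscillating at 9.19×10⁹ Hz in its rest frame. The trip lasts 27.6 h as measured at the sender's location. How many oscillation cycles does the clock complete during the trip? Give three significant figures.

γ = 2.577
The oscillator's own cycle count is N = f × τ where τ is the proper time aboard the drone. τ = Δt/γ = 27.6/2.577 = 10.71 h = 3.856×10⁴ s.
N = 9.19×10⁹ × 3.856×10⁴ = 3.543×10¹⁴.

N = 3.54×10¹⁴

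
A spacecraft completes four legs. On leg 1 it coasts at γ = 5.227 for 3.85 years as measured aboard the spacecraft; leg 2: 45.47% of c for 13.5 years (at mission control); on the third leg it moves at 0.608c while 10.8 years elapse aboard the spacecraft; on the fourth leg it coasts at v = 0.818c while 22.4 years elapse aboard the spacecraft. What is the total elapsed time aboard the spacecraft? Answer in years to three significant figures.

Leg 1: 3.85 years is already measured aboard the spacecraft.
Leg 2: β = 0.4547; γ = 1/√(1 − 0.4547²) = 1/√0.7932 = 1.123; τ_2 = 13.5/1.123 = 12.02 years.
Leg 3: 10.8 years is already measured aboard the spacecraft.
Leg 4: 22.4 years is already measured aboard the spacecraft.
Total: 3.850 + 12.02 + 10.80 + 22.40 years.

τ = 49.1 years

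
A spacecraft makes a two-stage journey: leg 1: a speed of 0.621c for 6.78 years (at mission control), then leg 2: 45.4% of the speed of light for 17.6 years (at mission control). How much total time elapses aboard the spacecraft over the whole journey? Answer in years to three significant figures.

τ = 21.0 years

Leg 1: γ = 1/√(1 − 0.621²) = 1/√0.6144 = 1.276; τ_1 = 6.78/1.276 = 5.314 years.
Leg 2: β = 0.454; γ = 1/√(1 − 0.454²) = 1/√0.7939 = 1.122; τ_2 = 17.6/1.122 = 15.68 years.
Total: 5.314 + 15.68 years.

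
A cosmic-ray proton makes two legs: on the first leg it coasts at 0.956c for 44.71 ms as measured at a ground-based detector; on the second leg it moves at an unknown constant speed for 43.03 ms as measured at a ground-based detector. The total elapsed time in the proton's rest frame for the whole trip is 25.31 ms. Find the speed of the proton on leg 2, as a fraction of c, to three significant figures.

Leg 1: γ = 1/√(1 − 0.956²) = 1/√0.08606 = 3.409; τ_1 = 44.71/3.409 = 13.12 ms.
Leg 2: speed unknown; τ_2 = 43.03/γ_2.
Total proper time: 13.12 + τ_2 = 25.31, so τ_2 = 25.31 − 13.12 = 12.19 ms.
γ_2 = 43.03/12.19 = 3.529; β = √(1 − 1/γ²) = √0.9197.

β = 0.959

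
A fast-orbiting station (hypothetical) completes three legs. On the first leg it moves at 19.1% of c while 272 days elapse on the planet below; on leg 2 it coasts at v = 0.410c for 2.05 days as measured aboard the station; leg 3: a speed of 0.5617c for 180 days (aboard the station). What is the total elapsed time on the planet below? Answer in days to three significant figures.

Leg 1: 272 days is already measured on the planet below.
Leg 2: γ = 1/√(1 − 0.410²) = 1/√0.8319 = 1.096; Δt_2 = 1.096 × 2.05 = 2.248 days.
Leg 3: γ = 1/√(1 − 0.5617²) = 1/√0.6845 = 1.209; Δt_3 = 1.209 × 180 = 217.6 days.
Total: 272.0 + 2.248 + 217.6 days.

Δt = 492 days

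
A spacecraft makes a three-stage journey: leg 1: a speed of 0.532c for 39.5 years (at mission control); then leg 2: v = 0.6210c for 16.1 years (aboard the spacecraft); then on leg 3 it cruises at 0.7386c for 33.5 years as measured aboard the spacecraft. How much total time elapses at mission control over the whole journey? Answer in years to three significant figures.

Δt = 110 years

Leg 1: 39.5 years is already measured at mission control.
Leg 2: γ = 1/√(1 − 0.6210²) = 1/√0.6144 = 1.276; Δt_2 = 1.276 × 16.1 = 20.54 years.
Leg 3: γ = 1/√(1 − 0.7386²) = 1/√0.4545 = 1.483; Δt_3 = 1.483 × 33.5 = 49.69 years.
Total: 39.50 + 20.54 + 49.69 years.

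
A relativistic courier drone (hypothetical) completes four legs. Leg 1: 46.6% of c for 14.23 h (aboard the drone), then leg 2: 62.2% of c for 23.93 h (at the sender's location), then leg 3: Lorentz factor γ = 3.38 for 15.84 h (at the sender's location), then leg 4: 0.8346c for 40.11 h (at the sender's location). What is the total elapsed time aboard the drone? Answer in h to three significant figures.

Leg 1: 14.23 h is already measured aboard the drone.
Leg 2: β = 0.622; γ = 1/√(1 − 0.622²) = 1/√0.6131 = 1.277; τ_2 = 23.93/1.277 = 18.74 h.
Leg 3: γ = 3.38; τ_3 = 15.84/3.380 = 4.686 h.
Leg 4: γ = 1/√(1 − 0.8346²) = 1/√0.3034 = 1.815; τ_4 = 40.11/1.815 = 22.09 h.
Total: 14.23 + 18.74 + 4.686 + 22.09 h.

τ = 59.7 h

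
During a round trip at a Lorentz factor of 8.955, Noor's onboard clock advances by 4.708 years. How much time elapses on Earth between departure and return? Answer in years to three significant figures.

Δt = 42.2 years

γ = 8.955
Earth-frame duration is the dilated interval: Δt = γτ = 8.955 × 4.708 years.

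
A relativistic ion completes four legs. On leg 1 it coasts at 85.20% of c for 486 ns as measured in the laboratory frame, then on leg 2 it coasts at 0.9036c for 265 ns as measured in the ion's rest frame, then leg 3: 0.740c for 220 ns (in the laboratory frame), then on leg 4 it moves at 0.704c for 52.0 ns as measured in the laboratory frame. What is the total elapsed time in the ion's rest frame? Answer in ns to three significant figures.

τ = 704 ns

Leg 1: β = 0.8520; γ = 1/√(1 − 0.8520²) = 1/√0.2741 = 1.910; τ_1 = 486/1.910 = 254.4 ns.
Leg 2: 265 ns is already measured in the ion's rest frame.
Leg 3: γ = 1/√(1 − 0.740²) = 1/√0.4524 = 1.487; τ_3 = 220/1.487 = 148.0 ns.
Leg 4: γ = 1/√(1 − 0.704²) = 1/√0.5044 = 1.408; τ_4 = 52.0/1.408 = 36.93 ns.
Total: 254.4 + 265.0 + 148.0 + 36.93 ns.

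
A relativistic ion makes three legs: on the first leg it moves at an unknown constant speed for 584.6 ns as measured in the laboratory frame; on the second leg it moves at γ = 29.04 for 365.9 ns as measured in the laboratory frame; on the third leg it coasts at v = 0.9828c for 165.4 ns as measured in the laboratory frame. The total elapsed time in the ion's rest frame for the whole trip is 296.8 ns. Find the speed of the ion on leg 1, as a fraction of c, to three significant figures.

β = 0.901

Leg 1: speed unknown; τ_1 = 584.6/γ_1.
Leg 2: γ = 29.04; τ_2 = 365.9/29.04 = 12.60 ns.
Leg 3: γ = 1/√(1 − 0.9828²) = 1/√0.03410 = 5.415; τ_3 = 165.4/5.415 = 30.54 ns.
Total proper time: τ_1 + 12.60 + 30.54 = 296.8, so τ_1 = 296.8 − 43.14 = 253.7 ns.
γ_1 = 584.6/253.7 = 2.305; β = √(1 − 1/γ²) = √0.8117.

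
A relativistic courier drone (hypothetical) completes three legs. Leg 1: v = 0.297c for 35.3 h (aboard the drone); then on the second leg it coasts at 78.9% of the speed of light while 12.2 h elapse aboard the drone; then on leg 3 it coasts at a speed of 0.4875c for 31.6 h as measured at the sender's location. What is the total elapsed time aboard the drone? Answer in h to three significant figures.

τ = 75.1 h

Leg 1: 35.3 h is already measured aboard the drone.
Leg 2: 12.2 h is already measured aboard the drone.
Leg 3: γ = 1/√(1 − 0.4875²) = 1/√0.7623 = 1.145; τ_3 = 31.6/1.145 = 27.59 h.
Total: 35.30 + 12.20 + 27.59 h.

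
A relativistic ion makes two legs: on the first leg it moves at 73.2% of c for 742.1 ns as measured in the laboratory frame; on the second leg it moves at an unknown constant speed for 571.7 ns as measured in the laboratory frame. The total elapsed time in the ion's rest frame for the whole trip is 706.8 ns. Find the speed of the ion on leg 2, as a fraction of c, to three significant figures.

Leg 1: β = 0.732; γ = 1/√(1 − 0.732²) = 1/√0.4642 = 1.468; τ_1 = 742.1/1.468 = 505.6 ns.
Leg 2: speed unknown; τ_2 = 571.7/γ_2.
Total proper time: 505.6 + τ_2 = 706.8, so τ_2 = 706.8 − 505.6 = 201.2 ns.
γ_2 = 571.7/201.2 = 2.841; β = √(1 − 1/γ²) = √0.8761.

β = 0.936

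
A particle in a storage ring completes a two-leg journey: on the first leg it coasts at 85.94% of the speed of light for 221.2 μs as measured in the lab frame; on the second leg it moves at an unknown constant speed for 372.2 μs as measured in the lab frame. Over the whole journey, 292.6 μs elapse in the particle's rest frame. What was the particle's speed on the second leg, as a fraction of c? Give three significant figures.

Leg 1: β = 0.8594; γ = 1/√(1 − 0.8594²) = 1/√0.2614 = 1.956; τ_1 = 221.2/1.956 = 113.1 μs.
Leg 2: speed unknown; τ_2 = 372.2/γ_2.
Total proper time: 113.1 + τ_2 = 292.6, so τ_2 = 292.6 − 113.1 = 179.5 μs.
γ_2 = 372.2/179.5 = 2.074; β = √(1 − 1/γ²) = √0.7674.

β = 0.876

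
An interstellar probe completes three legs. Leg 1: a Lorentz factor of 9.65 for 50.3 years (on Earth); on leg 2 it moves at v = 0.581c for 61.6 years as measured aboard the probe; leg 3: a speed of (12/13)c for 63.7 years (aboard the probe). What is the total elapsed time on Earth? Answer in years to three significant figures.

Leg 1: 50.3 years is already measured on Earth.
Leg 2: γ = 1/√(1 − 0.581²) = 1/√0.6624 = 1.229; Δt_2 = 1.229 × 61.6 = 75.68 years.
Leg 3: γ = 1/√(1 − (12/13)²) = 13/5 = 2.600; Δt_3 = 2.600 × 63.7 = 165.6 years.
Total: 50.30 + 75.68 + 165.6 years.

Δt = 292 years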